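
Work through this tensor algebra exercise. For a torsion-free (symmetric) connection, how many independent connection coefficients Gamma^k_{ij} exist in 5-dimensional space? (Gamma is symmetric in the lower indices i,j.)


Christoffel symbols Gamma^k_{ij} are symmetric in i,j, so there are d * d(d+1)/2 independent symbols.
d = 5
d(d+1)/2 = 5 * 6 / 2 = 15
Total = 5 * 15 = 75

75


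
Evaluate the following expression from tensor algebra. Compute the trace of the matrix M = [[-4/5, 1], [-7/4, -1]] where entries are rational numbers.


The trace is the sum of diagonal entries.
Diagonal: M[1,1] = -4/5, M[2,2] = -1
Tr(M) = -4/5 + -1
Computing step by step:
After adding M[1,1]: -4/5
After adding M[2,2]: -9/5
Tr(M) = -9/5

-9/5


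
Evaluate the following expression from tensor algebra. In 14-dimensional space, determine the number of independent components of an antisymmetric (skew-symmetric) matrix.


An antisymmetric rank-2 tensor satisfies A_{ij} = -A_{ji}, so diagonal entries are zero.
The independent components are the upper-triangular entries: C(n, 2) = n(n-1)/2.
n = 14
C(14, 2) = 14 * 13 / 2 = 182 / 2 = 91

91


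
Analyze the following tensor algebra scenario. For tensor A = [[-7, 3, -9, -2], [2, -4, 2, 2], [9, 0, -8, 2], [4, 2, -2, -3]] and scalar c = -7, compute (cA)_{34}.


Scalar multiplication: (cA)_{ij} = c * A_{ij}.
c = -7
A_{34} = 2
(cA)_{34} = -7 * 2 = -14

-14


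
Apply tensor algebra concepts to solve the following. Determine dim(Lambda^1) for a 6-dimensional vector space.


The dimension of the space of p-forms on an n-dimensional space is C(n, p).
n = 6, p = 1
C(6, 1) = 6! / (1! * 5!) = 6

6


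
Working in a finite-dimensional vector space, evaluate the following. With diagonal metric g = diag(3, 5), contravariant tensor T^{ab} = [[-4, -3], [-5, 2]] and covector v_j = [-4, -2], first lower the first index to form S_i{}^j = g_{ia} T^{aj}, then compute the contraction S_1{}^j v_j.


Step 1: lower the first index. For a diagonal metric, g_{ia} T^{aj} = g_{ii} T^{ij} (no sum on i).
g_{11} = 3
S_1{}^1 = 3 * T^{11} = 3 * -4 = -12
S_1{}^2 = 3 * T^{12} = 3 * -3 = -9
Step 2: contract S_1{}^j with v_j.
S_1{}^1 * v_1 = -12 * -4 = 48
S_1{}^2 * v_2 = -9 * -2 = 18
Result = 48 + 18 = 66

66


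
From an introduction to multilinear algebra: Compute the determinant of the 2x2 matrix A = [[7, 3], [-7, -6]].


For a 2x2 matrix [[a, b], [c, d]], det = a*d - b*c.
a = 7, b = 3, c = -7, d = -6
a*d = 7 * -6 = -42
b*c = 3 * -7 = -21
det = -42 - -21 = -21

-21


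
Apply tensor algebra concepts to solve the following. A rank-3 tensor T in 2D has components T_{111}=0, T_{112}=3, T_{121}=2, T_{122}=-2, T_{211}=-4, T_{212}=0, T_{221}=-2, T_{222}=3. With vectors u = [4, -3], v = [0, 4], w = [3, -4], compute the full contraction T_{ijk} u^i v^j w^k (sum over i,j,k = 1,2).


S = sum over i,j,k of T_{ijk} u_i v_j w_k. Expanding all 8 terms:
T_{111}*u_1*v_1*w_1 = 0*4*0*3 = 0  (running total: 0)
T_{112}*u_1*v_1*w_2 = 3*4*0*-4 = 0  (running total: 0)
T_{121}*u_1*v_2*w_1 = 2*4*4*3 = 96  (running total: 96)
T_{122}*u_1*v_2*w_2 = -2*4*4*-4 = 128  (running total: 224)
T_{211}*u_2*v_1*w_1 = -4*-3*0*3 = 0  (running total: 224)
T_{212}*u_2*v_1*w_2 = 0*-3*0*-4 = 0  (running total: 224)
T_{221}*u_2*v_2*w_1 = -2*-3*4*3 = 72  (running total: 296)
T_{222}*u_2*v_2*w_2 = 3*-3*4*-4 = 144  (running total: 440)
S = 440

440


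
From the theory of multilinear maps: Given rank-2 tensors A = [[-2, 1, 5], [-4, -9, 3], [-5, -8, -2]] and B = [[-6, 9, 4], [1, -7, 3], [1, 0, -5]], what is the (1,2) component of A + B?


Tensor addition is component-wise: (A + B)_{ij} = A_{ij} + B_{ij}.
A_{12} = 1
B_{12} = 9
(A + B)_{12} = 1 + 9 = 10

10


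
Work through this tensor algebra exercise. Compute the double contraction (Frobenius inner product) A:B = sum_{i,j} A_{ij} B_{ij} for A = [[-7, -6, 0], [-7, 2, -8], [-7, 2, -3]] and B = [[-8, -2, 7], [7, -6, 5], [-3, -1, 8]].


A:B = sum over all i,j of A_{ij} * B_{ij}.
Row 1: -7*-8=56, -6*-2=12, 0*7=0 => row sum = 68
Row 2: -7*7=-49, 2*-6=-12, -8*5=-40 => row sum = -101
Row 3: -7*-3=21, 2*-1=-2, -3*8=-24 => row sum = -5
Total = 68 + -101 + -5 = -38

-38


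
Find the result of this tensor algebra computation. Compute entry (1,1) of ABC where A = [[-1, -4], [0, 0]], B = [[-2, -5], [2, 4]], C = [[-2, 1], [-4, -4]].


(ABC)_{11} = sum_m (AB)_{1m} C_{m1}. First compute row 1 of AB.
(AB)_{11} = -1*-2 + -4*2 = -6
(AB)_{12} = -1*-5 + -4*4 = -11
Now contract with column 1 of C:
(AB)_{11} * C_{11} = -6 * -2 = 12
(AB)_{12} * C_{21} = -11 * -4 = 44
(ABC)_{11} = 12 + 44 = 56

56


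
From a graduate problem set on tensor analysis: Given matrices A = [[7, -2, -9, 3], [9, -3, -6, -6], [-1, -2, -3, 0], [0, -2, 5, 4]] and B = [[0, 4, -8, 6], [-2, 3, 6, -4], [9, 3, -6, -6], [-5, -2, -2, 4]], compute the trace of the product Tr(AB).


Tr(AB) = sum_i (AB)_{ii} where (AB)_{ii} = sum_k A_{ik} B_{ki}.
(AB)_{11} = 7*0 + -2*-2 + -9*9 + 3*-5 = -92
(AB)_{22} = 9*4 + -3*3 + -6*3 + -6*-2 = 21
(AB)_{33} = -1*-8 + -2*6 + -3*-6 + 0*-2 = 14
(AB)_{44} = 0*6 + -2*-4 + 5*-6 + 4*4 = -6
Tr(AB) = -92 + 21 + 14 + -6 = -63

-63


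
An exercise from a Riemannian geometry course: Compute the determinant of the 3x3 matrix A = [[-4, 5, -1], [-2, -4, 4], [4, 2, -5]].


Expanding along the first row, det(A) = a11*M_11 - a12*M_12 + a13*M_13, where M_1j is the (1,j) minor.
Minor M_11 = -4*-5 - 4*2 = 12
Minor M_12 = -2*-5 - 4*4 = -6
Minor M_13 = -2*2 - -4*4 = 12
det = -4*(12) - 5*(-6) + -1*(12)
    = -48 - -30 + -12
    = -30

-30


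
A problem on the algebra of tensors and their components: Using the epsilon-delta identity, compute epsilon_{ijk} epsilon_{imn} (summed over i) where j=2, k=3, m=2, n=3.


Using the identity: epsilon_{ijk} epsilon_{imn} = delta_{jm} delta_{kn} - delta_{jn} delta_{km}.
delta_{22} = 1
delta_{33} = 1
delta_{23} = 0
delta_{32} = 0
Result = 1 * 1 - 0 * 0 = 1 - 0 = 1

1


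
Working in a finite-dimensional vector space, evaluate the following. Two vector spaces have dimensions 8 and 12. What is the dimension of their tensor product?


The dimension of a tensor product is the product of dimensions.
dim(V) = 8, dim(W) = 12
dim(V (x) W) = 8 * 12 = 96

96


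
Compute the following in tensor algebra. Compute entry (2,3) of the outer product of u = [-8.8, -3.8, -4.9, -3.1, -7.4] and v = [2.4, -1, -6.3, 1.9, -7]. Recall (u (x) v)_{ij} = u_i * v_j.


The outer product entry T_{ij} = u_i * v_j.
We need i=2, j=3.
u_2 = -3.8, v_3 = -6.3
T_{2,3} = -3.8 * -6.3 = 23.94

23.94


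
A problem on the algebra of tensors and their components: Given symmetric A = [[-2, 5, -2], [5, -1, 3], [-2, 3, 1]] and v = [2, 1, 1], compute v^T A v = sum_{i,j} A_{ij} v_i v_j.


First compute Av:
(Av)_1 = -2*2 + 5*1 + -2*1 = -1
(Av)_2 = 5*2 + -1*1 + 3*1 = 12
(Av)_3 = -2*2 + 3*1 + 1*1 = 0
Av = [-1, 12, 0]
Then v^T (Av) = 2*-1 + 1*12 + 1*0
= -2 + 12 + 0 = 10

10


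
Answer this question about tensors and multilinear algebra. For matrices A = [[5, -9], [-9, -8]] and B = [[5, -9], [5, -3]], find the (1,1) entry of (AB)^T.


(AB)^T_{ij} = (AB)_{ji} = sum_k A_{jk} B_{ki}.
For i=1, j=1 we need (AB)_{11}:
A_{11} * B_{11} = 5 * 5 = 25
A_{12} * B_{21} = -9 * 5 = -45
Sum = 25 + -45 = -20

-20


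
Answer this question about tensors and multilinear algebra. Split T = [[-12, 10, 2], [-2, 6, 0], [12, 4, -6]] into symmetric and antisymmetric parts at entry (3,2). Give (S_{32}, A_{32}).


T_{32} = 4
T_{23} = 0
S_{32} = (4 + 0)/2 = 4/2 = 2
A_{32} = (4 - 0)/2 = 4/2 = 2
Check: S + A = 2 + 2 = 4 = T_{32}.

(2, 2)


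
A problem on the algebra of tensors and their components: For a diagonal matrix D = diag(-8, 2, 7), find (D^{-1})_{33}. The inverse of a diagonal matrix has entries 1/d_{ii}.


For a diagonal matrix, the inverse has entries (D^{-1})_{ii} = 1/d_{ii}.
The diagonal entries are: d_{11} = -8, d_{22} = 2, d_{33} = 7
We need (D^{-1})_{33} = 1/d_{33} = 1/7 = 1/7

1/7


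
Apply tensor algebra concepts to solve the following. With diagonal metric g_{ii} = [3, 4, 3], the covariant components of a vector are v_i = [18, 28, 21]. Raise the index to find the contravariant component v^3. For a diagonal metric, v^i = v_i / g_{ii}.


To raise an index with a diagonal metric: v^i = v_i / g_{ii}.
For index 3: v_3 = 21, g_{33} = 3
v^3 = 21 / 3 = 7

7


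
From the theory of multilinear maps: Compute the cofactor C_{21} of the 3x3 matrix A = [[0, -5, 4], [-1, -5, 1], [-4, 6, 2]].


To find cofactor C_{21}, delete row 2 and column 1.
The resulting 2x2 submatrix is: [[-5, 4], [6, 2]]
Minor M_{21} = -5*2 - 4*6
  = -10 - 24 = -34
Sign = (-1)^(2+1) = (-1)^3 = -1
Cofactor C_{21} = -1 * -34 = 34

34


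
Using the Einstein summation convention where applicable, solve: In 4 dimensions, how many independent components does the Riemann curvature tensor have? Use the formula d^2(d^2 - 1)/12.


The Riemann tensor in d dimensions has d^2(d^2 - 1)/12 independent components.
d = 4, so d^2 = 16
d^2 - 1 = 15
d^2(d^2 - 1) = 16 * 15 = 240
Divide by 12: 240 / 12 = 20

20


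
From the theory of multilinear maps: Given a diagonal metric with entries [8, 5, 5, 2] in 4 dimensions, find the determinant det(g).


For a diagonal metric, the determinant is the product of diagonal entries.
Diagonal entries: 8, 5, 5, 2
det(g) = 8 * 5 * 5 * 2 = 400

400


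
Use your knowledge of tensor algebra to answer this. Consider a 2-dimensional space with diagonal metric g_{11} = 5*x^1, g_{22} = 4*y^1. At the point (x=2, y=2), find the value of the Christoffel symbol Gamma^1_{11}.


For a diagonal metric, Gamma^k_{ij} = (1/2) g^{kk} (dg_{ik}/dx_j + dg_{jk}/dx_i - dg_{ij}/dx_k).
The metric is diagonal, so g_{ab} = 0 for a != b.
At the given point: g_{11} = 10, g_{22} = 8
g^{11} = 1/10
dg_{11}/dx_1 = dg_{11}/dx_1 = 5
dg_{11}/dx_1 = dg_{11}/dx_1 = 5
dg_{11}/dx_1 = dg_{11}/dx_1 = 5
Numerator = 5 + 5 - 5 = 5
Gamma^1_{11} = 5 / (2 * 10) = 1/4

1/4


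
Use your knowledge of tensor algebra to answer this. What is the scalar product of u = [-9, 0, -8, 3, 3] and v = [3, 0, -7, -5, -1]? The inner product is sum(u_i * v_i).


The inner product u . v = sum of u_i * v_i.
Term-by-term: -9 * 3, 0 * 0, -8 * -7, 3 * -5, 3 * -1
Products: -27, 0, 56, -15, -3
Sum = -27 + 0 + 56 + -15 + -3 = 11

11


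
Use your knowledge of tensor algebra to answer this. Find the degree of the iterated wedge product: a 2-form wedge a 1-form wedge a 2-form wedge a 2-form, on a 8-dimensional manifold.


The degree of a wedge product is the sum of the degrees of the individual forms.
Degrees: 2, 1, 2, 2
Total degree = 2 + 1 + 2 + 2 = 7

7


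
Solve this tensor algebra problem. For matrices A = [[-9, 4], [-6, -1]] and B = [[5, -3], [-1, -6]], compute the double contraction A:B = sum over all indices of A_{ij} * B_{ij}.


A:B = sum over all i,j of A_{ij} * B_{ij}.
Row 1: -9*5=-45, 4*-3=-12 => row sum = -57
Row 2: -6*-1=6, -1*-6=6 => row sum = 12
Total = -57 + 12 = -45

-45


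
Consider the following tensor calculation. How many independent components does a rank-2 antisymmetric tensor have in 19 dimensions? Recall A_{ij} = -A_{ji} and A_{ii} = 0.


An antisymmetric rank-2 tensor satisfies A_{ij} = -A_{ji}, so diagonal entries are zero.
The independent components are the upper-triangular entries: C(n, 2) = n(n-1)/2.
n = 19
C(19, 2) = 19 * 18 / 2 = 342 / 2 = 171

171


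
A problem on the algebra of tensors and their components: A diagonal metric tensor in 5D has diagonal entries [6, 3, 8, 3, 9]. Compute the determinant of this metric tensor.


For a diagonal metric, the determinant is the product of diagonal entries.
Diagonal entries: 6, 3, 8, 3, 9
det(g) = 6 * 3 * 8 * 3 * 9 = 3888

3888


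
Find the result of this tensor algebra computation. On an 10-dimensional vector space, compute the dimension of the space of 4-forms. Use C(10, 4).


The dimension of the space of p-forms on an n-dimensional space is C(n, p).
n = 10, p = 4
C(10, 4) = 10! / (4! * 6!) = 210

210


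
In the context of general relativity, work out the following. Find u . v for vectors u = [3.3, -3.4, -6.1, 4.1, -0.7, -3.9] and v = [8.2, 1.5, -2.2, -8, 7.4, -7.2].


The inner product u . v = sum of u_i * v_i.
Term-by-term: 3.3 * 8.2, -3.4 * 1.5, -6.1 * -2.2, 4.1 * -8, -0.7 * 7.4, -3.9 * -7.2
Products: 27.06, -5.1, 13.42, -32.8, -5.18, 28.08
Sum = 27.06 + -5.1 + 13.42 + -32.8 + -5.18 + 28.08 = 25.48

25.48


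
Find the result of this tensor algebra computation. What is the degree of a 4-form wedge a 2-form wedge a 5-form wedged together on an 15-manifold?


The degree of a wedge product is the sum of the degrees of the individual forms.
Degrees: 4, 2, 5
Total degree = 4 + 2 + 5 = 11

11


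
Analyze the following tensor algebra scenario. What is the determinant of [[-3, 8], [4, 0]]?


For a 2x2 matrix [[a, b], [c, d]], det = a*d - b*c.
a = -3, b = 8, c = 4, d = 0
a*d = -3 * 0 = 0
b*c = 8 * 4 = 32
det = 0 - 32 = -32

-32


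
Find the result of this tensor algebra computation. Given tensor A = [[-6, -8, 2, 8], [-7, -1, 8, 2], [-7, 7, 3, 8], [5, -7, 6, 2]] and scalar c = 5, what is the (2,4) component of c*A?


Scalar multiplication: (cA)_{ij} = c * A_{ij}.
c = 5
A_{24} = 2
(cA)_{24} = 5 * 2 = 10

10


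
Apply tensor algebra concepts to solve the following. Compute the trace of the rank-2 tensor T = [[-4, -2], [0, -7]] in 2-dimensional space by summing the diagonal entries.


The contraction (trace) of a rank-2 tensor is the sum of its diagonal elements.
Diagonal entries: A[1,1] = -4, A[2,2] = -7
Tr(A) = -4 + -7 = -11

-11


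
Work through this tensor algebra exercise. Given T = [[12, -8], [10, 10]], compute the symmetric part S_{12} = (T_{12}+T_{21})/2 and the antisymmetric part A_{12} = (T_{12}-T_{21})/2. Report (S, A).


T_{12} = -8
T_{21} = 10
S_{12} = (-8 + 10)/2 = 2/2 = 1
A_{12} = (-8 - 10)/2 = -18/2 = -9
Check: S + A = 1 + -9 = -8 = T_{12}.

(1, -9)


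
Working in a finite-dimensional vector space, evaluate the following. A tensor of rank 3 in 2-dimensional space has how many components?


The number of components of a rank-r tensor in d dimensions is d^r.
Here d = 2 and r = 3.
2^3 = 8

8


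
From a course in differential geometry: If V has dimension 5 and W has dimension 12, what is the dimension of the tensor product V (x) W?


The dimension of a tensor product is the product of dimensions.
dim(V) = 5, dim(W) = 12
dim(V (x) W) = 5 * 12 = 60

60


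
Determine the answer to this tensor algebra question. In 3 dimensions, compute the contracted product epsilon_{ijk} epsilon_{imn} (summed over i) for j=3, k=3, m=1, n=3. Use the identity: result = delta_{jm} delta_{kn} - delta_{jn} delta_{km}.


Using the identity: epsilon_{ijk} epsilon_{imn} = delta_{jm} delta_{kn} - delta_{jn} delta_{km}.
delta_{31} = 0
delta_{33} = 1
delta_{33} = 1
delta_{31} = 0
Result = 0 * 1 - 1 * 0 = 0 - 0 = 0

0


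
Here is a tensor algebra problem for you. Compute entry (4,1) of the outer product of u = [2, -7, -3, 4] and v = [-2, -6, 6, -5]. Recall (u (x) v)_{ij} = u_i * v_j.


The outer product entry T_{ij} = u_i * v_j.
We need i=4, j=1.
u_4 = 4, v_1 = -2
T_{4,1} = 4 * -2 = -8

-8


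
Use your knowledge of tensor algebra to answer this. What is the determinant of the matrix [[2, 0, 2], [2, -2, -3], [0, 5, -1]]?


Expanding along the first row, det(A) = a11*M_11 - a12*M_12 + a13*M_13, where M_1j is the (1,j) minor.
Minor M_11 = -2*-1 - -3*5 = 17
Minor M_12 = 2*-1 - -3*0 = -2
Minor M_13 = 2*5 - -2*0 = 10
det = 2*(17) - 0*(-2) + 2*(10)
    = 34 - 0 + 20
    = 54

54


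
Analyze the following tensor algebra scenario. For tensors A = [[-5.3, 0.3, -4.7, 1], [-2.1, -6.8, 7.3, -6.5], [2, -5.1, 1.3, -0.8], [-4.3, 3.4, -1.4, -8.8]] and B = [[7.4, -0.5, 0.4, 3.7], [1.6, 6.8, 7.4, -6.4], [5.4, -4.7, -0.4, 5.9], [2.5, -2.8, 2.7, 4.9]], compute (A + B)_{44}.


Tensor addition is component-wise: (A + B)_{ij} = A_{ij} + B_{ij}.
A_{44} = -8.8
B_{44} = 4.9
(A + B)_{44} = -8.8 + 4.9 = -3.9

-3.9


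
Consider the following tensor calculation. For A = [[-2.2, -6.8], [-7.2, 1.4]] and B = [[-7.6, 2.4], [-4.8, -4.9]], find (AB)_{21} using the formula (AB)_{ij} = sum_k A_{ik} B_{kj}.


(AB)_{ij} = sum_k A_{ik} B_{kj}.
For i=2, j=1:
A_{21} * B_{11} = -7.2 * -7.6 = 54.72
A_{22} * B_{21} = 1.4 * -4.8 = -6.72
Sum = 54.72 + -6.72 = 48

48


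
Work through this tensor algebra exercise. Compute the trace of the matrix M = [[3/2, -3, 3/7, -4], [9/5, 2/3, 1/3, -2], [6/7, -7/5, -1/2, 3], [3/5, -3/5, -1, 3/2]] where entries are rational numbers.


The trace is the sum of diagonal entries.
Diagonal: M[1,1] = 3/2, M[2,2] = 2/3, M[3,3] = -1/2, M[4,4] = 3/2
Tr(M) = 3/2 + 2/3 + -1/2 + 3/2
Computing step by step:
After adding M[1,1]: 3/2
After adding M[2,2]: 13/6
After adding M[3,3]: 5/3
After adding M[4,4]: 19/6
Tr(M) = 19/6

19/6


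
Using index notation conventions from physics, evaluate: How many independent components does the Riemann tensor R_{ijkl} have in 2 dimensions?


The Riemann tensor in d dimensions has d^2(d^2 - 1)/12 independent components.
d = 2, so d^2 = 4
d^2 - 1 = 3
d^2(d^2 - 1) = 4 * 3 = 12
Divide by 12: 12 / 12 = 1

1


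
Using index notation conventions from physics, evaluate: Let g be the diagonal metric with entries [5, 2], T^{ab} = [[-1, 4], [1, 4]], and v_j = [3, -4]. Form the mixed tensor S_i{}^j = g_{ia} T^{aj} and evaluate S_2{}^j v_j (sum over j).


Step 1: lower the first index. For a diagonal metric, g_{ia} T^{aj} = g_{ii} T^{ij} (no sum on i).
g_{22} = 2
S_2{}^1 = 2 * T^{21} = 2 * 1 = 2
S_2{}^2 = 2 * T^{22} = 2 * 4 = 8
Step 2: contract S_2{}^j with v_j.
S_2{}^1 * v_1 = 2 * 3 = 6
S_2{}^2 * v_2 = 8 * -4 = -32
Result = 6 + -32 = -26

-26


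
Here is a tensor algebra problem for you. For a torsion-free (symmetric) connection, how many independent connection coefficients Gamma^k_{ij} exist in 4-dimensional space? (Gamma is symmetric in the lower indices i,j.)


Christoffel symbols Gamma^k_{ij} are symmetric in i,j, so there are d * d(d+1)/2 independent symbols.
d = 4
d(d+1)/2 = 4 * 5 / 2 = 10
Total = 4 * 10 = 40

40


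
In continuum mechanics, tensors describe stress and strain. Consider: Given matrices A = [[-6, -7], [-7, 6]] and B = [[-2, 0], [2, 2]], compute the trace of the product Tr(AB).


Tr(AB) = sum_i (AB)_{ii} where (AB)_{ii} = sum_k A_{ik} B_{ki}.
(AB)_{11} = -6*-2 + -7*2 = -2
(AB)_{22} = -7*0 + 6*2 = 12
Tr(AB) = -2 + 12 = 10

10


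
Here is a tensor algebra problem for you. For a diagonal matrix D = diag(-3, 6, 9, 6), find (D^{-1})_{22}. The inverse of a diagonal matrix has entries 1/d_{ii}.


For a diagonal matrix, the inverse has entries (D^{-1})_{ii} = 1/d_{ii}.
The diagonal entries are: d_{11} = -3, d_{22} = 6, d_{33} = 9, d_{44} = 6
We need (D^{-1})_{22} = 1/d_{22} = 1/6 = 1/6

1/6


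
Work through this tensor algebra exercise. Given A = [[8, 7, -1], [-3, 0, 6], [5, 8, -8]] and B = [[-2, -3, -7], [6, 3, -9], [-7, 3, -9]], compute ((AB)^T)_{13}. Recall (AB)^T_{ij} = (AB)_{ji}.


(AB)^T_{ij} = (AB)_{ji} = sum_k A_{jk} B_{ki}.
For i=1, j=3 we need (AB)_{31}:
A_{31} * B_{11} = 5 * -2 = -10
A_{32} * B_{21} = 8 * 6 = 48
A_{33} * B_{31} = -8 * -7 = 56
Sum = -10 + 48 + 56 = 94

94


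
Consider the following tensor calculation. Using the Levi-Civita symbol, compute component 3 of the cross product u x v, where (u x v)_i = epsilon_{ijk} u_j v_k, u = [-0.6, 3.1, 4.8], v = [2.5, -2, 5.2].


(u x v)_3 = sum_{j,k} epsilon_{3jk} u_j v_k. Only permutations of (1,2,3) contribute; the two non-zero terms are:
eps_{312} u_1 v_2 = 1 * -0.6 * -2 = 1.2
eps_{321} u_2 v_1 = -1 * 3.1 * 2.5 = -7.75
(u x v)_3 = -6.55

-6.55


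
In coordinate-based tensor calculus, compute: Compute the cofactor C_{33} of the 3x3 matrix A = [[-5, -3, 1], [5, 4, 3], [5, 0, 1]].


To find cofactor C_{33}, delete row 3 and column 3.
The resulting 2x2 submatrix is: [[-5, -3], [5, 4]]
Minor M_{33} = -5*4 - -3*5
  = -20 - -15 = -5
Sign = (-1)^(3+3) = (-1)^6 = 1
Cofactor C_{33} = 1 * -5 = -5

-5


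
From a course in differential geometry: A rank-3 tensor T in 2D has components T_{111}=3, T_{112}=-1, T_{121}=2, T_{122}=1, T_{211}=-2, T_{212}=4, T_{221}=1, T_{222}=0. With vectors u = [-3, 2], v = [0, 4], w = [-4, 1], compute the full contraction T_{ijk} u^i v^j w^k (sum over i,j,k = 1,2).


S = sum over i,j,k of T_{ijk} u_i v_j w_k. Expanding all 8 terms:
T_{111}*u_1*v_1*w_1 = 3*-3*0*-4 = 0  (running total: 0)
T_{112}*u_1*v_1*w_2 = -1*-3*0*1 = 0  (running total: 0)
T_{121}*u_1*v_2*w_1 = 2*-3*4*-4 = 96  (running total: 96)
T_{122}*u_1*v_2*w_2 = 1*-3*4*1 = -12  (running total: 84)
T_{211}*u_2*v_1*w_1 = -2*2*0*-4 = 0  (running total: 84)
T_{212}*u_2*v_1*w_2 = 4*2*0*1 = 0  (running total: 84)
T_{221}*u_2*v_2*w_1 = 1*2*4*-4 = -32  (running total: 52)
T_{222}*u_2*v_2*w_2 = 0*2*4*1 = 0  (running total: 52)
S = 52

52


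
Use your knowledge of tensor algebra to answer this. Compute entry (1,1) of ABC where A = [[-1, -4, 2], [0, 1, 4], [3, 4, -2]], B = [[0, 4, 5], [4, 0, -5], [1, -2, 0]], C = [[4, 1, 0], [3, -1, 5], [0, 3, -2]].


(ABC)_{11} = sum_m (AB)_{1m} C_{m1}. First compute row 1 of AB.
(AB)_{11} = -1*0 + -4*4 + 2*1 = -14
(AB)_{12} = -1*4 + -4*0 + 2*-2 = -8
(AB)_{13} = -1*5 + -4*-5 + 2*0 = 15
Now contract with column 1 of C:
(AB)_{11} * C_{11} = -14 * 4 = -56
(AB)_{12} * C_{21} = -8 * 3 = -24
(AB)_{13} * C_{31} = 15 * 0 = 0
(ABC)_{11} = -56 + -24 + 0 = -80

-80


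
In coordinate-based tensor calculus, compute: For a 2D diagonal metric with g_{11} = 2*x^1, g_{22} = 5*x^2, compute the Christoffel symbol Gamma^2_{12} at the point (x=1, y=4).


For a diagonal metric, Gamma^k_{ij} = (1/2) g^{kk} (dg_{ik}/dx_j + dg_{jk}/dx_i - dg_{ij}/dx_k).
The metric is diagonal, so g_{ab} = 0 for a != b.
At the given point: g_{11} = 2, g_{22} = 5
g^{22} = 1/5
dg_{12}/dx_2 = 0 (off-diagonal)
dg_{22}/dx_1 = dg_{22}/dx_1 = 10
dg_{12}/dx_2 = 0 (off-diagonal)
Numerator = 0 + 10 - 0 = 10
Gamma^2_{12} = 10 / (2 * 5) = 1

1


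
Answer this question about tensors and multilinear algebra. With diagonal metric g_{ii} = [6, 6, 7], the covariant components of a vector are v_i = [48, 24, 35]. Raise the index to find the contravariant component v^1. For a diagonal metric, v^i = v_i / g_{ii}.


To raise an index with a diagonal metric: v^i = v_i / g_{ii}.
For index 1: v_1 = 48, g_{11} = 6
v^1 = 48 / 6 = 8

8


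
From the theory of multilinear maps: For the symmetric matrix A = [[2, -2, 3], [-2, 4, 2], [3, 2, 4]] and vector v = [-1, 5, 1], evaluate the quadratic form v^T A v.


First compute Av:
(Av)_1 = 2*-1 + -2*5 + 3*1 = -9
(Av)_2 = -2*-1 + 4*5 + 2*1 = 24
(Av)_3 = 3*-1 + 2*5 + 4*1 = 11
Av = [-9, 24, 11]
Then v^T (Av) = -1*-9 + 5*24 + 1*11
= 9 + 120 + 11 = 140

140


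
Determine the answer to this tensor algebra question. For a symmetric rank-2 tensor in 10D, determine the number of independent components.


A symmetric rank-2 tensor in d dimensions has d(d+1)/2 independent components.
d = 10
d(d+1)/2 = 10 * 11 / 2 = 110 / 2 = 55

55


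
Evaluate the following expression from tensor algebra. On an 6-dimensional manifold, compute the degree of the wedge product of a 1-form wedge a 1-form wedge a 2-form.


The degree of a wedge product is the sum of the degrees of the individual forms.
Degrees: 1, 1, 2
Total degree = 1 + 1 + 2 = 4

4


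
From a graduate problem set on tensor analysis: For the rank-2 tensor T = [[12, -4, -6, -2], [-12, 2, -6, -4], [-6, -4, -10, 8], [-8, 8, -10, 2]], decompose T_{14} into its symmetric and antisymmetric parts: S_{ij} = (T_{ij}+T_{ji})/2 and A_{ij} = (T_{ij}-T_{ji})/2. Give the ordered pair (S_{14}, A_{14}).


T_{14} = -2
T_{41} = -8
S_{14} = (-2 + -8)/2 = -10/2 = -5
A_{14} = (-2 - -8)/2 = 6/2 = 3
Check: S + A = -5 + 3 = -2 = T_{14}.

(-5, 3)


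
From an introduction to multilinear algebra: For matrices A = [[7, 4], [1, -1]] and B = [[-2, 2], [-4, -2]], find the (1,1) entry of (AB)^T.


(AB)^T_{ij} = (AB)_{ji} = sum_k A_{jk} B_{ki}.
For i=1, j=1 we need (AB)_{11}:
A_{11} * B_{11} = 7 * -2 = -14
A_{12} * B_{21} = 4 * -4 = -16
Sum = -14 + -16 = -30

-30


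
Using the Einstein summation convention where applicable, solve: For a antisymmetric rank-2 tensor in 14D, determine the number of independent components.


A antisymmetric rank-2 tensor in d dimensions has d(d-1)/2 independent components.
d = 14
d(d-1)/2 = 14 * 13 / 2 = 182 / 2 = 91

91


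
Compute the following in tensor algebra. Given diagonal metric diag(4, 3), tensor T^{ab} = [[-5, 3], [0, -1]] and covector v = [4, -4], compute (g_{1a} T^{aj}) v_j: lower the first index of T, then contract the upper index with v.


Step 1: lower the first index. For a diagonal metric, g_{ia} T^{aj} = g_{ii} T^{ij} (no sum on i).
g_{11} = 4
S_1{}^1 = 4 * T^{11} = 4 * -5 = -20
S_1{}^2 = 4 * T^{12} = 4 * 3 = 12
Step 2: contract S_1{}^j with v_j.
S_1{}^1 * v_1 = -20 * 4 = -80
S_1{}^2 * v_2 = 12 * -4 = -48
Result = -80 + -48 = -128

-128


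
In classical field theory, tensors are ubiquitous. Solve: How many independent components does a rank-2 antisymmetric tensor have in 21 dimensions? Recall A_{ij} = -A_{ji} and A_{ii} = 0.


An antisymmetric rank-2 tensor satisfies A_{ij} = -A_{ji}, so diagonal entries are zero.
The independent components are the upper-triangular entries: C(n, 2) = n(n-1)/2.
n = 21
C(21, 2) = 21 * 20 / 2 = 420 / 2 = 210

210


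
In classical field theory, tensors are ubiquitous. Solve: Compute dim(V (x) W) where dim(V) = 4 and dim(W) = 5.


The dimension of a tensor product is the product of dimensions.
dim(V) = 4, dim(W) = 5
dim(V (x) W) = 4 * 5 = 20

20


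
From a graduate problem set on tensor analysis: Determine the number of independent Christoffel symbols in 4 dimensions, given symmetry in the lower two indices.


Christoffel symbols Gamma^k_{ij} are symmetric in i,j, so there are d * d(d+1)/2 independent symbols.
d = 4
d(d+1)/2 = 4 * 5 / 2 = 10
Total = 4 * 10 = 40

40


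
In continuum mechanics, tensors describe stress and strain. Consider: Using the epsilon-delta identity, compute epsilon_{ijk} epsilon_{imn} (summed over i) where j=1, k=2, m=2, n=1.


Using the identity: epsilon_{ijk} epsilon_{imn} = delta_{jm} delta_{kn} - delta_{jn} delta_{km}.
delta_{12} = 0
delta_{21} = 0
delta_{11} = 1
delta_{22} = 1
Result = 0 * 0 - 1 * 1 = 0 - 1 = -1

-1


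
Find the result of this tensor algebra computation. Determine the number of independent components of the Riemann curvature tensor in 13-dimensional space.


The Riemann tensor in d dimensions has d^2(d^2 - 1)/12 independent components.
d = 13, so d^2 = 169
d^2 - 1 = 168
d^2(d^2 - 1) = 169 * 168 = 28392
Divide by 12: 28392 / 12 = 2366

2366


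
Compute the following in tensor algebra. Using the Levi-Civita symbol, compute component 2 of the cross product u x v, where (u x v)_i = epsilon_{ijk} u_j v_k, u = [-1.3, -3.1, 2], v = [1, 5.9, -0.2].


(u x v)_2 = sum_{j,k} epsilon_{2jk} u_j v_k. Only permutations of (1,2,3) contribute; the two non-zero terms are:
eps_{213} u_1 v_3 = -1 * -1.3 * -0.2 = -0.26
eps_{231} u_3 v_1 = 1 * 2 * 1 = 2
(u x v)_2 = 1.74

1.74


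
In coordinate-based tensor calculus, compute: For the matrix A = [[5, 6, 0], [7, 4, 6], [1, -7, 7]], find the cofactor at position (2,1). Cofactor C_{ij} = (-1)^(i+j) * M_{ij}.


To find cofactor C_{21}, delete row 2 and column 1.
The resulting 2x2 submatrix is: [[6, 0], [-7, 7]]
Minor M_{21} = 6*7 - 0*-7
  = 42 - 0 = 42
Sign = (-1)^(2+1) = (-1)^3 = -1
Cofactor C_{21} = -1 * 42 = -42

-42


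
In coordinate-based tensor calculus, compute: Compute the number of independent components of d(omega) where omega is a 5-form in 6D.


The exterior derivative of a p-form is a (p+1)-form.
Its number of independent components is C(n, p+1).
n = 6, p+1 = 6
C(6, 6) = 1

1


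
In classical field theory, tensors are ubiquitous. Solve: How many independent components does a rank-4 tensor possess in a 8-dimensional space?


The number of components of a rank-r tensor in d dimensions is d^r.
Here d = 8 and r = 4.
8^4 = 4096

4096


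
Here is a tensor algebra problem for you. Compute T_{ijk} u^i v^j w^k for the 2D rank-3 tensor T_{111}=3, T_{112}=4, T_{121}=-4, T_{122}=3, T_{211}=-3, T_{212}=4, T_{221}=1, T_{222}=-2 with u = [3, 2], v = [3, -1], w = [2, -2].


S = sum over i,j,k of T_{ijk} u_i v_j w_k. Expanding all 8 terms:
T_{111}*u_1*v_1*w_1 = 3*3*3*2 = 54  (running total: 54)
T_{112}*u_1*v_1*w_2 = 4*3*3*-2 = -72  (running total: -18)
T_{121}*u_1*v_2*w_1 = -4*3*-1*2 = 24  (running total: 6)
T_{122}*u_1*v_2*w_2 = 3*3*-1*-2 = 18  (running total: 24)
T_{211}*u_2*v_1*w_1 = -3*2*3*2 = -36  (running total: -12)
T_{212}*u_2*v_1*w_2 = 4*2*3*-2 = -48  (running total: -60)
T_{221}*u_2*v_2*w_1 = 1*2*-1*2 = -4  (running total: -64)
T_{222}*u_2*v_2*w_2 = -2*2*-1*-2 = -8  (running total: -72)
S = -72

-72


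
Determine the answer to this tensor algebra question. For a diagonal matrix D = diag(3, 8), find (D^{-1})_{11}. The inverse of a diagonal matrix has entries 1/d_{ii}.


For a diagonal matrix, the inverse has entries (D^{-1})_{ii} = 1/d_{ii}.
The diagonal entries are: d_{11} = 3, d_{22} = 8
We need (D^{-1})_{11} = 1/d_{11} = 1/3 = 1/3

1/3


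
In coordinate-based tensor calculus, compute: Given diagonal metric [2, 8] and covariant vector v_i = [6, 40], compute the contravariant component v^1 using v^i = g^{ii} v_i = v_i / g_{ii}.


To raise an index with a diagonal metric: v^i = v_i / g_{ii}.
For index 1: v_1 = 6, g_{11} = 2
v^1 = 6 / 2 = 3

3


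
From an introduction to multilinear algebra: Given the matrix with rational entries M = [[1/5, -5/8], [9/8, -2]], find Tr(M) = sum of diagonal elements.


The trace is the sum of diagonal entries.
Diagonal: M[1,1] = 1/5, M[2,2] = -2
Tr(M) = 1/5 + -2
Computing step by step:
After adding M[1,1]: 1/5
After adding M[2,2]: -9/5
Tr(M) = -9/5

-9/5


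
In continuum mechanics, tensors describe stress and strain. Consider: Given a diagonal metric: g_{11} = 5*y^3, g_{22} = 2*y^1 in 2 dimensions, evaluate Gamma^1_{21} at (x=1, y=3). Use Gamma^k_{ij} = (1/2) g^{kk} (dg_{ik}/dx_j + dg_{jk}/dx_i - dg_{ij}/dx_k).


For a diagonal metric, Gamma^k_{ij} = (1/2) g^{kk} (dg_{ik}/dx_j + dg_{jk}/dx_i - dg_{ij}/dx_k).
The metric is diagonal, so g_{ab} = 0 for a != b.
At the given point: g_{11} = 135, g_{22} = 6
g^{11} = 1/135
dg_{21}/dx_1 = 0 (off-diagonal)
dg_{11}/dx_2 = dg_{11}/dx_2 = 135
dg_{21}/dx_1 = 0 (off-diagonal)
Numerator = 0 + 135 - 0 = 135
Gamma^1_{21} = 135 / (2 * 135) = 1/2

1/2


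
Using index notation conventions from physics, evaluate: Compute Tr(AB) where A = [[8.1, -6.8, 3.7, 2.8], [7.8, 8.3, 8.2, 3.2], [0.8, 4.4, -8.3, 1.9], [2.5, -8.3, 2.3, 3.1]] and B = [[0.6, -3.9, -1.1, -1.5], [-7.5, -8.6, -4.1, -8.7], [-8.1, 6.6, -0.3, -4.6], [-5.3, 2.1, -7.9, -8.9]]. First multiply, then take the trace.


Tr(AB) = sum_i (AB)_{ii} where (AB)_{ii} = sum_k A_{ik} B_{ki}.
(AB)_{11} = 8.1*0.6 + -6.8*-7.5 + 3.7*-8.1 + 2.8*-5.3 = 11.05
(AB)_{22} = 7.8*-3.9 + 8.3*-8.6 + 8.2*6.6 + 3.2*2.1 = -40.96
(AB)_{33} = 0.8*-1.1 + 4.4*-4.1 + -8.3*-0.3 + 1.9*-7.9 = -31.44
(AB)_{44} = 2.5*-1.5 + -8.3*-8.7 + 2.3*-4.6 + 3.1*-8.9 = 30.29
Tr(AB) = 11.05 + -40.96 + -31.44 + 30.29 = -31.06

-31.06


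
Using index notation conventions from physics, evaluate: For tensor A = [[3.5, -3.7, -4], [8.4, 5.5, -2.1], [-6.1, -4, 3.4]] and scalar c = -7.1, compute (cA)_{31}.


Scalar multiplication: (cA)_{ij} = c * A_{ij}.
c = -7.1
A_{31} = -6.1
(cA)_{31} = -7.1 * -6.1 = 43.31

43.31


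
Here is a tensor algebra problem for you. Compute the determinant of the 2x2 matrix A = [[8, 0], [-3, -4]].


For a 2x2 matrix [[a, b], [c, d]], det = a*d - b*c.
a = 8, b = 0, c = -3, d = -4
a*d = 8 * -4 = -32
b*c = 0 * -3 = 0
det = -32 - 0 = -32

-32


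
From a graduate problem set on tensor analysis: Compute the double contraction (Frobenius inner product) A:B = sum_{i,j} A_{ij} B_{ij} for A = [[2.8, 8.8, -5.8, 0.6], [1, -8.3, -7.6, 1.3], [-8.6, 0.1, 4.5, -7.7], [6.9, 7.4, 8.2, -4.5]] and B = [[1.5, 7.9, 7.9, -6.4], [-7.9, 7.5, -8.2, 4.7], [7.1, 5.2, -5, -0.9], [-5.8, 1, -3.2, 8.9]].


A:B = sum over all i,j of A_{ij} * B_{ij}.
Row 1: 2.8*1.5=4.2, 8.8*7.9=69.52, -5.8*7.9=-45.82, 0.6*-6.4=-3.84 => row sum = 24.06
Row 2: 1*-7.9=-7.9, -8.3*7.5=-62.25, -7.6*-8.2=62.32, 1.3*4.7=6.11 => row sum = -1.72
Row 3: -8.6*7.1=-61.06, 0.1*5.2=0.52, 4.5*-5=-22.5, -7.7*-0.9=6.93 => row sum = -76.11
Row 4: 6.9*-5.8=-40.02, 7.4*1=7.4, 8.2*-3.2=-26.24, -4.5*8.9=-40.05 => row sum = -98.91
Total = 24.06 + -1.72 + -76.11 + -98.91 = -152.68

-152.68


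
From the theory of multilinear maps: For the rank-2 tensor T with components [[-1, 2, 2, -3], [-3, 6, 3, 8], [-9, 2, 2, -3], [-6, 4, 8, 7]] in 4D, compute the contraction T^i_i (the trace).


The contraction (trace) of a rank-2 tensor is the sum of its diagonal elements.
Diagonal entries: A[1,1] = -1, A[2,2] = 6, A[3,3] = 2, A[4,4] = 7
Tr(A) = -1 + 6 + 2 + 7 = 14

14


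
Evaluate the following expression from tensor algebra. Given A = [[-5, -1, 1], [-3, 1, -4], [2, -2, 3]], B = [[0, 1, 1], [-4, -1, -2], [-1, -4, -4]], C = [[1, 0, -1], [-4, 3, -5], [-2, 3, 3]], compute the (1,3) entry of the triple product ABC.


(ABC)_{13} = sum_m (AB)_{1m} C_{m3}. First compute row 1 of AB.
(AB)_{11} = -5*0 + -1*-4 + 1*-1 = 3
(AB)_{12} = -5*1 + -1*-1 + 1*-4 = -8
(AB)_{13} = -5*1 + -1*-2 + 1*-4 = -7
Now contract with column 3 of C:
(AB)_{11} * C_{13} = 3 * -1 = -3
(AB)_{12} * C_{23} = -8 * -5 = 40
(AB)_{13} * C_{33} = -7 * 3 = -21
(ABC)_{13} = -3 + 40 + -21 = 16

16


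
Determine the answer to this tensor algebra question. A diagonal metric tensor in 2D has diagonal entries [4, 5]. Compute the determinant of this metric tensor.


For a diagonal metric, the determinant is the product of diagonal entries.
Diagonal entries: 4, 5
det(g) = 4 * 5 = 20

20


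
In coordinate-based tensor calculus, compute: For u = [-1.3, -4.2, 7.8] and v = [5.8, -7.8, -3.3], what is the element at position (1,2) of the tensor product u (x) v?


The outer product entry T_{ij} = u_i * v_j.
We need i=1, j=2.
u_1 = -1.3, v_2 = -7.8
T_{1,2} = -1.3 * -7.8 = 10.14

10.14


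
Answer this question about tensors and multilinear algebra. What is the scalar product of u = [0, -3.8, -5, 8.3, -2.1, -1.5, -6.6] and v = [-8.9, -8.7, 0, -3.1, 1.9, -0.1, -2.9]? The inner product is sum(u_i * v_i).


The inner product u . v = sum of u_i * v_i.
Term-by-term: 0 * -8.9, -3.8 * -8.7, -5 * 0, 8.3 * -3.1, -2.1 * 1.9, -1.5 * -0.1, -6.6 * -2.9
Products: 0, 33.06, 0, -25.73, -3.99, 0.15, 19.14
Sum = 0 + 33.06 + 0 + -25.73 + -3.99 + 0.15 + 19.14 = 22.63

22.63


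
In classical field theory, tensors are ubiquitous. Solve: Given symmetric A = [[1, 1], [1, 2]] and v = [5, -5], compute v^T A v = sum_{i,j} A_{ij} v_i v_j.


First compute Av:
(Av)_1 = 1*5 + 1*-5 = 0
(Av)_2 = 1*5 + 2*-5 = -5
Av = [0, -5]
Then v^T (Av) = 5*0 + -5*-5
= 0 + 25 = 25

25


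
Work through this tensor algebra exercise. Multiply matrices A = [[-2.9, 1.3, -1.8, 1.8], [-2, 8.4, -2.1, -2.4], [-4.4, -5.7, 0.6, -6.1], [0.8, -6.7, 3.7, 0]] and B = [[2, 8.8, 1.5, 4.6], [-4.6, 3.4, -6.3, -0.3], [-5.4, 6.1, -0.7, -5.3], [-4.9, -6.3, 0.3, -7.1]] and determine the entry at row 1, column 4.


(AB)_{ij} = sum_k A_{ik} B_{kj}.
For i=1, j=4:
A_{11} * B_{14} = -2.9 * 4.6 = -13.34
A_{12} * B_{24} = 1.3 * -0.3 = -0.39
A_{13} * B_{34} = -1.8 * -5.3 = 9.54
A_{14} * B_{44} = 1.8 * -7.1 = -12.78
Sum = -13.34 + -0.39 + 9.54 + -12.78 = -16.97

-16.97


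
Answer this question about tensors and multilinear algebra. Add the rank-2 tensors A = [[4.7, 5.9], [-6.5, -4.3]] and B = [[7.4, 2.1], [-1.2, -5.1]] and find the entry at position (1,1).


Tensor addition is component-wise: (A + B)_{ij} = A_{ij} + B_{ij}.
A_{11} = 4.7
B_{11} = 7.4
(A + B)_{11} = 4.7 + 7.4 = 12.1

12.1


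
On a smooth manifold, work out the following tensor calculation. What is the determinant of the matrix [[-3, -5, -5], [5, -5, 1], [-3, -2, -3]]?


Expanding along the first row, det(A) = a11*M_11 - a12*M_12 + a13*M_13, where M_1j is the (1,j) minor.
Minor M_11 = -5*-3 - 1*-2 = 17
Minor M_12 = 5*-3 - 1*-3 = -12
Minor M_13 = 5*-2 - -5*-3 = -25
det = -3*(17) - -5*(-12) + -5*(-25)
    = -51 - 60 + 125
    = 14

14


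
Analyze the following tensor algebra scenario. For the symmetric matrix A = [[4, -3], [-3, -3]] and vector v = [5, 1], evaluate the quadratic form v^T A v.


First compute Av:
(Av)_1 = 4*5 + -3*1 = 17
(Av)_2 = -3*5 + -3*1 = -18
Av = [17, -18]
Then v^T (Av) = 5*17 + 1*-18
= 85 + -18 = 67

67


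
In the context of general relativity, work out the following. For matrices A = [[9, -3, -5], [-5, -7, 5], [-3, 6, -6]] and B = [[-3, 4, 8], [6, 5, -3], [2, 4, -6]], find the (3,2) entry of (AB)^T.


(AB)^T_{ij} = (AB)_{ji} = sum_k A_{jk} B_{ki}.
For i=3, j=2 we need (AB)_{23}:
A_{21} * B_{13} = -5 * 8 = -40
A_{22} * B_{23} = -7 * -3 = 21
A_{23} * B_{33} = 5 * -6 = -30
Sum = -40 + 21 + -30 = -49

-49


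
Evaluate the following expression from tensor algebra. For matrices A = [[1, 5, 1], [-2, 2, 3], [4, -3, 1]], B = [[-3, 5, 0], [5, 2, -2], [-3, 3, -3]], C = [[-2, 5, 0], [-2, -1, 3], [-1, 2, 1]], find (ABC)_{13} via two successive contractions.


(ABC)_{13} = sum_m (AB)_{1m} C_{m3}. First compute row 1 of AB.
(AB)_{11} = 1*-3 + 5*5 + 1*-3 = 19
(AB)_{12} = 1*5 + 5*2 + 1*3 = 18
(AB)_{13} = 1*0 + 5*-2 + 1*-3 = -13
Now contract with column 3 of C:
(AB)_{11} * C_{13} = 19 * 0 = 0
(AB)_{12} * C_{23} = 18 * 3 = 54
(AB)_{13} * C_{33} = -13 * 1 = -13
(ABC)_{13} = 0 + 54 + -13 = 41

41


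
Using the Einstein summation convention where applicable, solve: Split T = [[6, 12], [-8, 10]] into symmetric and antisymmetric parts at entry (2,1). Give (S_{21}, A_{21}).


T_{21} = -8
T_{12} = 12
S_{21} = (-8 + 12)/2 = 4/2 = 2
A_{21} = (-8 - 12)/2 = -20/2 = -10
Check: S + A = 2 + -10 = -8 = T_{21}.

(2, -10)


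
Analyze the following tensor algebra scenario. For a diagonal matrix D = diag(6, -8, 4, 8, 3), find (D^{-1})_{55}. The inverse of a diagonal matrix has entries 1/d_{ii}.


For a diagonal matrix, the inverse has entries (D^{-1})_{ii} = 1/d_{ii}.
The diagonal entries are: d_{11} = 6, d_{22} = -8, d_{33} = 4, d_{44} = 8, d_{55} = 3
We need (D^{-1})_{55} = 1/d_{55} = 1/3 = 1/3

1/3


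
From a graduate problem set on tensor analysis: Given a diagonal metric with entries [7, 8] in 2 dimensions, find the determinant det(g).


For a diagonal metric, the determinant is the product of diagonal entries.
Diagonal entries: 7, 8
det(g) = 7 * 8 = 56

56


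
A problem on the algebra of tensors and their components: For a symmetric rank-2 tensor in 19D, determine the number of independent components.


A symmetric rank-2 tensor in d dimensions has d(d+1)/2 independent components.
d = 19
d(d+1)/2 = 19 * 20 / 2 = 380 / 2 = 190

190


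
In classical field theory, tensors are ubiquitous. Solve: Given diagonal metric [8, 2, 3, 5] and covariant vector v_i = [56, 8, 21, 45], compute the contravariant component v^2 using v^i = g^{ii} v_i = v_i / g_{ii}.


To raise an index with a diagonal metric: v^i = v_i / g_{ii}.
For index 2: v_2 = 8, g_{22} = 2
v^2 = 8 / 2 = 4

4


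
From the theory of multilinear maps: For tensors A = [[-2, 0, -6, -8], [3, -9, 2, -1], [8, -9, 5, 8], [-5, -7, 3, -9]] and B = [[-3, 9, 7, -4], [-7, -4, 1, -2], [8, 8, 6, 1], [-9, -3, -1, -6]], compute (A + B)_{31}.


Tensor addition is component-wise: (A + B)_{ij} = A_{ij} + B_{ij}.
A_{31} = 8
B_{31} = 8
(A + B)_{31} = 8 + 8 = 16

16


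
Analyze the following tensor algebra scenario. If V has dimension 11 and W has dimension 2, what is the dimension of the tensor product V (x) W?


The dimension of a tensor product is the product of dimensions.
dim(V) = 11, dim(W) = 2
dim(V (x) W) = 11 * 2 = 22

22


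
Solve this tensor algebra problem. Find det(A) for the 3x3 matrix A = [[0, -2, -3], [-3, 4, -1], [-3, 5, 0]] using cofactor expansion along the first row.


Expanding along the first row, det(A) = a11*M_11 - a12*M_12 + a13*M_13, where M_1j is the (1,j) minor.
Minor M_11 = 4*0 - -1*5 = 5
Minor M_12 = -3*0 - -1*-3 = -3
Minor M_13 = -3*5 - 4*-3 = -3
det = 0*(5) - -2*(-3) + -3*(-3)
    = 0 - 6 + 9
    = 3

3
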